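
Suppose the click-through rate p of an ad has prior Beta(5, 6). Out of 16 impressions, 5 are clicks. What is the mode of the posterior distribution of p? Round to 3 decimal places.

p̂_MAP = 0.360

Prior: Beta(5, 6).
Data: 5 successes in 16 trials. The binomial likelihood contributes p^5(1−p)^11, so the posterior is Beta(5+5, 6+11) = Beta(10, 17).
For Beta(a, b) with a, b > 1 the mode is (a−1)/(a+b−2) = 9/25 ≈ 0.360.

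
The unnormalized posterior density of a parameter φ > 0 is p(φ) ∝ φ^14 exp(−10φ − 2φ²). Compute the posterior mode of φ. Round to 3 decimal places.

ℓ'(φ) = 14/φ − 10 − 4φ. Setting this to zero and multiplying by φ: 4φ² + 10φ − 14 = 0.
φ = (−10 + √(10² + 4·4·14)) / (2·4) = (−10 + √324) / 8 = (−10 + 18)/8 = 1.
ℓ''(φ) = −14/φ² − 4 < 0, confirming a maximum.

φ̂_MAP = 1.000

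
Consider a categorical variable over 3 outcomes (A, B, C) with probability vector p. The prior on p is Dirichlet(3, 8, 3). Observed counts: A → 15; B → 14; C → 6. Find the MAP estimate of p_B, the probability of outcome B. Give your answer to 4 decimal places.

MAP estimate of p_B = 0.4565

The posterior is Dirichlet(αᵢ + nᵢ) = Dirichlet(18, 22, 9).
For a Dirichlet(a₁,…,a_K) with all aᵢ > 1, the mode has j-th component (aⱼ − 1)/(Σaᵢ − K).
Here Σaᵢ = 49 and K = 3, so p_B = (22 − 1)/(49 − 3) = 21/46 ≈ 0.4565.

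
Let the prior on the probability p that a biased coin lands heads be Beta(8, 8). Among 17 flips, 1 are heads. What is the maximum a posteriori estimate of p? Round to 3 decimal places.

p̂_MAP = 0.258

Prior: Beta(8, 8).
Data: 1 success in 17 trials. The binomial likelihood contributes p(1−p)^16, so the posterior is Beta(8+1, 8+16) = Beta(9, 24).
For Beta(a, b) with a, b > 1 the mode is (a−1)/(a+b−2) = 8/31 ≈ 0.258.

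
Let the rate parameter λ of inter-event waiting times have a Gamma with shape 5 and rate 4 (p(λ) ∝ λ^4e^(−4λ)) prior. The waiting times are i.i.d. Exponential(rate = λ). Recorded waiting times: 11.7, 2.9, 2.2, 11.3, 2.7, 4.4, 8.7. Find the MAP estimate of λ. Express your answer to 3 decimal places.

The Exponential(rate=λ) likelihood is ∝ λ^n e^(−λΣtᵢ). Here n = 7 and Σtᵢ = 11.7 + 2.9 + 2.2 + 11.3 + 2.7 + 4.4 + 8.7 = 43.9.
Posterior ∝ λ^4e^(−4λ) · λ^7e^(−43.9λ) = λ^11e^(−47.9λ), i.e. Gamma(12, 47.9).
Mode = (a−1)/b = 11/47.9 ≈ 0.230.

λ̂_MAP = 0.230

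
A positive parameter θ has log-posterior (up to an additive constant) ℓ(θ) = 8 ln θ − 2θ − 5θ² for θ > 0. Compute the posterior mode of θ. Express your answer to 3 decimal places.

ℓ'(θ) = 8/θ − 2 − 10θ. Setting this to zero and multiplying by θ: 10θ² + 2θ − 8 = 0.
θ = (−2 + √(2² + 4·10·8)) / (2·10) = (−2 + √324) / 20 = (−2 + 18)/20 = 4/5.
ℓ''(θ) = −8/θ² − 10 < 0, confirming a maximum.

θ̂_MAP = 0.800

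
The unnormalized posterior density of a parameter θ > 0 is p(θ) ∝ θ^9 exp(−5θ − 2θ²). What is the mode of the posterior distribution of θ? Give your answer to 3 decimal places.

θ̂_MAP = 1.000

ℓ'(θ) = 9/θ − 5 − 4θ. Setting this to zero and multiplying by θ: 4θ² + 5θ − 9 = 0.
θ = (−5 + √(5² + 4·4·9)) / (2·4) = (−5 + √169) / 8 = (−5 + 13)/8 = 1.
ℓ''(θ) = −9/θ² − 4 < 0, confirming a maximum.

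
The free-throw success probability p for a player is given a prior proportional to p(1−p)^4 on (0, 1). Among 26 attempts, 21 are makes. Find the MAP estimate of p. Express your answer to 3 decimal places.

The prior density ∝ p(1−p)^4 is the kernel of Beta(2, 5).
Data: 21 successes in 26 trials. The binomial likelihood contributes p^21(1−p)^5, so the posterior is Beta(2+21, 5+5) = Beta(23, 10).
For Beta(a, b) with a, b > 1 the mode is (a−1)/(a+b−2) = 22/31 ≈ 0.710.

p̂_MAP = 0.710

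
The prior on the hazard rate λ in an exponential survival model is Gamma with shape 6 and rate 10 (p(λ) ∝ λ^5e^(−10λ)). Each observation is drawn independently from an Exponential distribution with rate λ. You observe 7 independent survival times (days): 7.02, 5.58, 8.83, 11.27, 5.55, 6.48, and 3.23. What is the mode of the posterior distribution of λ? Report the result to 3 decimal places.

λ̂_MAP = 0.207

The Exponential(rate=λ) likelihood is ∝ λ^n e^(−λΣtᵢ). Here n = 7 and Σtᵢ = 7.02 + 5.58 + 8.83 + 11.27 + 5.55 + 6.48 + 3.23 = 47.96.
Posterior ∝ λ^5e^(−10λ) · λ^7e^(−47.96λ) = λ^12e^(−57.96λ), i.e. Gamma(13, 57.96).
Mode = (a−1)/b = 12/57.96 ≈ 0.207.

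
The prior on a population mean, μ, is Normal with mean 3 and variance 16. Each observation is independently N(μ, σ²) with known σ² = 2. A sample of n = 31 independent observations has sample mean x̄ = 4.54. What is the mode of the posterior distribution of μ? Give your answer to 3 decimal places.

n = 31, x̄ = 4.54.
For a Normal prior and Normal likelihood with known variance, the posterior is Normal; its mode equals its mean, the precision-weighted average.
Prior precision 1/σ₀² = 1/16 = 0.0625; data precision n/σ² = 31/2 = 15.5.
μ̂ = (0.0625·3 + 15.5·4.54) / (0.0625 + 15.5) = 70.5575/15.5625 = 28223/6225 ≈ 4.534.

μ̂_MAP = 4.534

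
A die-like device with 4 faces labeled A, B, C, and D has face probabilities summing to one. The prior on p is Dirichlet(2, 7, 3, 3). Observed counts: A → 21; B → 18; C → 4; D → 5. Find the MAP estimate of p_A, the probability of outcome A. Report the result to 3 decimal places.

The posterior is Dirichlet(αᵢ + nᵢ) = Dirichlet(23, 25, 7, 8).
For a Dirichlet(a₁,…,a_K) with all aᵢ > 1, the mode has j-th component (aⱼ − 1)/(Σaᵢ − K).
Here Σaᵢ = 63 and K = 4, so p_A = (23 − 1)/(63 − 4) = 22/59 ≈ 0.373.

MAP estimate of p_A = 0.373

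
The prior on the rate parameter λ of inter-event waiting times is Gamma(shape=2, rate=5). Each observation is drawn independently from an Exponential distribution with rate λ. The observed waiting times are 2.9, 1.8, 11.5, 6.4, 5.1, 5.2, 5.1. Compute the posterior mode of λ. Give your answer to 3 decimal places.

The Exponential(rate=λ) likelihood is ∝ λ^n e^(−λΣtᵢ). Here n = 7 and Σtᵢ = 2.9 + 1.8 + 11.5 + 6.4 + 5.1 + 5.2 + 5.1 = 38.
Posterior ∝ λe^(−5λ) · λ^7e^(−38λ) = λ^8e^(−43λ), i.e. Gamma(9, 43).
Mode = (a−1)/b = 8/43 ≈ 0.186.

λ̂_MAP = 0.186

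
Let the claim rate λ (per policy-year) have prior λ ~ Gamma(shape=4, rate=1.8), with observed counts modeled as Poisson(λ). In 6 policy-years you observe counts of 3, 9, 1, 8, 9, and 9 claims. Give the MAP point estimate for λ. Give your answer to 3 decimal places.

λ̂_MAP = 5.385

Σxᵢ = 3+9+1+8+9+9 = 39, with n = 6.
Posterior ∝ λ^3e^(−1.8λ) · λ^39e^(−6λ) = λ^42e^(−7.8λ), i.e. Gamma(shape=43, rate=7.8).
The mode of a Gamma(a, b) with a ≥ 1 (shape–rate) is (a−1)/b = 42/7.8 ≈ 5.385.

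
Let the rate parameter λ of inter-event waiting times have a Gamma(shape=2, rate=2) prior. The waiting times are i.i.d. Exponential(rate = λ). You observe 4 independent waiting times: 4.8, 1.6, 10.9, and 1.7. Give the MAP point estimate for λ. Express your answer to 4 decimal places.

λ̂_MAP = 0.2381

The Exponential(rate=λ) likelihood is ∝ λ^n e^(−λΣtᵢ). Here n = 4 and Σtᵢ = 4.8 + 1.6 + 10.9 + 1.7 = 19.
Posterior ∝ λe^(−2λ) · λ^4e^(−19λ) = λ^5e^(−21λ), i.e. Gamma(6, 21).
Mode = (a−1)/b = 5/21 ≈ 0.2381.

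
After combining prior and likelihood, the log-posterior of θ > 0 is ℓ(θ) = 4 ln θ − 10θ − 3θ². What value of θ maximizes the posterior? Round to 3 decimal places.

θ̂_MAP = 0.333

ℓ'(θ) = 4/θ − 10 − 6θ. Setting this to zero and multiplying by θ: 6θ² + 10θ − 4 = 0.
θ = (−10 + √(10² + 4·6·4)) / (2·6) = (−10 + √196) / 12 = (−10 + 14)/12 = 1/3.
ℓ''(θ) = −4/θ² − 6 < 0, confirming a maximum.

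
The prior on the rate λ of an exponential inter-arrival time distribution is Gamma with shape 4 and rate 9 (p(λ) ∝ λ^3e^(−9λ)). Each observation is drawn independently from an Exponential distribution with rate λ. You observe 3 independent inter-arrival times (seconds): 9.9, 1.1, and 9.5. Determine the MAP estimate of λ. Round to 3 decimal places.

The Exponential(rate=λ) likelihood is ∝ λ^n e^(−λΣtᵢ). Here n = 3 and Σtᵢ = 9.9 + 1.1 + 9.5 = 20.5.
Posterior ∝ λ^3e^(−9λ) · λ^3e^(−20.5λ) = λ^6e^(−29.5λ), i.e. Gamma(7, 29.5).
Mode = (a−1)/b = 6/29.5 ≈ 0.203.

λ̂_MAP = 0.203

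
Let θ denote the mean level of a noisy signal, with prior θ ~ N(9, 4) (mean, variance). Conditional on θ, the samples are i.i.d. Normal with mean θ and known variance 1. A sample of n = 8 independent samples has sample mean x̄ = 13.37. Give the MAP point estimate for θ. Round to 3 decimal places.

θ̂_MAP = 13.238

n = 8, x̄ = 13.37.
For a Normal prior and Normal likelihood with known variance, the posterior is Normal; its mode equals its mean, the precision-weighted average.
Prior precision 1/σ₀² = 1/4 = 0.25; data precision n/σ² = 8/1 = 8.
θ̂ = (0.25·9 + 8·13.37) / (0.25 + 8) = 109.21/8.25 = 10921/825 ≈ 13.238.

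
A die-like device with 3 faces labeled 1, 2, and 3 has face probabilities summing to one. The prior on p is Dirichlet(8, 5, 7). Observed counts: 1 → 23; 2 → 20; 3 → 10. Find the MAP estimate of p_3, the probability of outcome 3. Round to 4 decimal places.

MAP estimate: 0.2286

The posterior is Dirichlet(αᵢ + nᵢ) = Dirichlet(31, 25, 17).
For a Dirichlet(a₁,…,a_K) with all aᵢ > 1, the mode has j-th component (aⱼ − 1)/(Σaᵢ − K).
Here Σaᵢ = 73 and K = 3, so p_3 = (17 − 1)/(73 − 3) = 16/70 ≈ 0.2286.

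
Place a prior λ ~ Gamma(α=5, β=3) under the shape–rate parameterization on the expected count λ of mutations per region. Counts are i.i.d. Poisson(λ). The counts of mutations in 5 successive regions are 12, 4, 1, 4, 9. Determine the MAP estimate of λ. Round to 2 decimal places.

Σxᵢ = 12+4+1+4+9 = 30, with n = 5.
Posterior ∝ λ^4e^(−3λ) · λ^30e^(−5λ) = λ^34e^(−8λ), i.e. Gamma(shape=35, rate=8).
The mode of a Gamma(a, b) with a ≥ 1 (shape–rate) is (a−1)/b = 34/8 ≈ 4.25.

λ̂_MAP = 4.25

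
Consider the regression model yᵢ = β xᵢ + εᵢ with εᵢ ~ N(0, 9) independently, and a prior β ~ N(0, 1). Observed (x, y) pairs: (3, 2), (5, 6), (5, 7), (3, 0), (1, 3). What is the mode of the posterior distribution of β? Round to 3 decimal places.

log p(β | y) = −Σ(yᵢ − βxᵢ)²/(2·9) − β²/(2·1) + const.
Setting the derivative to zero: Σxᵢ(yᵢ − βxᵢ)/9 − β/1 = 0, so β = Σxᵢyᵢ / (Σxᵢ² + σ²/τ²).
Σxᵢyᵢ = 3·2 + 5·6 + 5·7 + 3·0 + 1·3 = 74; Σxᵢ² = 69; σ²/τ² = 9.
β̂_MAP = 74 / (69 + 9) = 74/78 ≈ 0.949.

β̂_MAP = 0.949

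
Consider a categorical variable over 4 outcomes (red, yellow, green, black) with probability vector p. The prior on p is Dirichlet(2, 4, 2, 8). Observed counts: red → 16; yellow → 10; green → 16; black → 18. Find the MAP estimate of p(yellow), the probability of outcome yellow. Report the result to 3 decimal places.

The posterior is Dirichlet(αᵢ + nᵢ) = Dirichlet(18, 14, 18, 26).
For a Dirichlet(a₁,…,a_K) with all aᵢ > 1, the mode has j-th component (aⱼ − 1)/(Σaᵢ − K).
Here Σaᵢ = 76 and K = 4, so p(yellow) = (14 − 1)/(76 − 4) = 13/72 ≈ 0.181.

MAP estimate of p(yellow) = 0.181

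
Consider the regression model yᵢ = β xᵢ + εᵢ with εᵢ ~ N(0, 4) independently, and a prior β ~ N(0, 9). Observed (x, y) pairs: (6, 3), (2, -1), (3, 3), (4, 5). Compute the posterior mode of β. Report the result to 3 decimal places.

log p(β | y) = −Σ(yᵢ − βxᵢ)²/(2·4) − β²/(2·9) + const.
Setting the derivative to zero: Σxᵢ(yᵢ − βxᵢ)/4 − β/9 = 0, so β = Σxᵢyᵢ / (Σxᵢ² + σ²/τ²).
Σxᵢyᵢ = 6·3 + 2·(-1) + 3·3 + 4·5 = 45; Σxᵢ² = 65; σ²/τ² = 4/9.
β̂_MAP = 45 / (65 + 4/9) = 45/(589/9) = 405/589 ≈ 0.688.

β̂_MAP = 0.688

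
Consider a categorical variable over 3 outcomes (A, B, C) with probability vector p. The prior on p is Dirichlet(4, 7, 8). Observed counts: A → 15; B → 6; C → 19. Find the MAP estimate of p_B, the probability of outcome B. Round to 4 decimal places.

MAP estimate of p_B = 0.2143

The posterior is Dirichlet(αᵢ + nᵢ) = Dirichlet(19, 13, 27).
For a Dirichlet(a₁,…,a_K) with all aᵢ > 1, the mode has j-th component (aⱼ − 1)/(Σaᵢ − K).
Here Σaᵢ = 59 and K = 3, so p_B = (13 − 1)/(59 − 3) = 12/56 ≈ 0.2143.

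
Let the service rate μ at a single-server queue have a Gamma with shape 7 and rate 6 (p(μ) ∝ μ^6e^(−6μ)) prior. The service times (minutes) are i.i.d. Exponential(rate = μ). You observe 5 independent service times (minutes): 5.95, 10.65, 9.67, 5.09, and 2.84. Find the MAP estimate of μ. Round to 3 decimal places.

μ̂_MAP = 0.274

The Exponential(rate=μ) likelihood is ∝ μ^n e^(−μΣtᵢ). Here n = 5 and Σtᵢ = 5.95 + 10.65 + 9.67 + 5.09 + 2.84 = 34.20.
Posterior ∝ μ^6e^(−6μ) · μ^5e^(−34.20μ) = μ^11e^(−40.20μ), i.e. Gamma(12, 40.20).
Mode = (a−1)/b = 11/40.20 ≈ 0.274.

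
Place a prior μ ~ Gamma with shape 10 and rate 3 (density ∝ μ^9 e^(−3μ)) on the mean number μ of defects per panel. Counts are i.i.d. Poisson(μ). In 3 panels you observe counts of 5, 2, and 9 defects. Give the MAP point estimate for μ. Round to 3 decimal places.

Σxᵢ = 5+2+9 = 16, with n = 3.
Posterior ∝ μ^9e^(−3μ) · μ^16e^(−3μ) = μ^25e^(−6μ), i.e. Gamma(shape=26, rate=6).
The mode of a Gamma(a, b) with a ≥ 1 (shape–rate) is (a−1)/b = 25/6 ≈ 4.167.

μ̂_MAP = 4.167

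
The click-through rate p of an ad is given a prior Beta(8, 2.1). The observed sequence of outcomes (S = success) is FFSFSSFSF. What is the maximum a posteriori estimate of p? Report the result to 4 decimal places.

Prior: Beta(8, 2.1).
Data: 4 successes in 9 trials (from the sequence). The binomial likelihood contributes p^4(1−p)^5, so the posterior is Beta(8+4, 2.1+5) = Beta(12, 7.1).
For Beta(a, b) with a, b > 1 the mode is (a−1)/(a+b−2) = 11/17.1 ≈ 0.6433.

p̂_MAP = 0.6433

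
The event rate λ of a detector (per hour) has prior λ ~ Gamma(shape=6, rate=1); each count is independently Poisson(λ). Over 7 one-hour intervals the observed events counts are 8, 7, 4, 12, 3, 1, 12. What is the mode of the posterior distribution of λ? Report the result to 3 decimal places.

Σxᵢ = 8+7+4+12+3+1+12 = 47, with n = 7.
Posterior ∝ λ^5e^(−1λ) · λ^47e^(−7λ) = λ^52e^(−8λ), i.e. Gamma(shape=53, rate=8).
The mode of a Gamma(a, b) with a ≥ 1 (shape–rate) is (a−1)/b = 52/8 ≈ 6.500.

λ̂_MAP = 6.500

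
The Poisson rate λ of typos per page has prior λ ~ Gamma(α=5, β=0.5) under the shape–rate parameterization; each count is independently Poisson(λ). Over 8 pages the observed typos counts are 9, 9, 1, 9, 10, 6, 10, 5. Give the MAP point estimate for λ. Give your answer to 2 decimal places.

Σxᵢ = 9+9+1+9+10+6+10+5 = 59, with n = 8.
Posterior ∝ λ^4e^(−0.5λ) · λ^59e^(−8λ) = λ^63e^(−8.5λ), i.e. Gamma(shape=64, rate=8.5).
The mode of a Gamma(a, b) with a ≥ 1 (shape–rate) is (a−1)/b = 63/8.5 ≈ 7.41.

λ̂_MAP = 7.41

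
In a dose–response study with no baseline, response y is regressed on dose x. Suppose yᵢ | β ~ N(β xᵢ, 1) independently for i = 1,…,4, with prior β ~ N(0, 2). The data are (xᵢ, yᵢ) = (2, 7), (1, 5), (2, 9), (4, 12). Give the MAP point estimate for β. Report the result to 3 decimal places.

β̂_MAP = 3.333

log p(β | y) = −Σ(yᵢ − βxᵢ)²/(2·1) − β²/(2·2) + const.
Setting the derivative to zero: Σxᵢ(yᵢ − βxᵢ)/1 − β/2 = 0, so β = Σxᵢyᵢ / (Σxᵢ² + σ²/τ²).
Σxᵢyᵢ = 2·7 + 1·5 + 2·9 + 4·12 = 85; Σxᵢ² = 25; σ²/τ² = 0.5.
β̂_MAP = 85 / (25 + 0.5) = 85/25.5 ≈ 3.333.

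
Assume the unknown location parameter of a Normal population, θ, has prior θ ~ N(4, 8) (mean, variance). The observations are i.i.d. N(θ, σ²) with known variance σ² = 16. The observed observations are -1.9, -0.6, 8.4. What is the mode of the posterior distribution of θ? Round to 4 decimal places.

n = 3; x̄ = ((-1.9) + (-0.6) + 8.4)/3 = 5.9/3 = 59/30 ≈ 1.9667.
For a Normal prior and Normal likelihood with known variance, the posterior is Normal; its mode equals its mean, the precision-weighted average.
Prior precision 1/σ₀² = 1/8 = 0.125; data precision n/σ² = 3/16 = 0.1875.
θ̂ = (0.125·4 + 0.1875·(59/30)) / (0.125 + 0.1875) = 0.86875/0.3125 = 2.7800.

θ̂_MAP = 2.7800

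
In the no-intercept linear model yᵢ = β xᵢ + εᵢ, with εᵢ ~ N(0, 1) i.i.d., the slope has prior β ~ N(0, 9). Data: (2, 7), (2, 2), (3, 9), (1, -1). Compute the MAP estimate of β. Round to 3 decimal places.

log p(β | y) = −Σ(yᵢ − βxᵢ)²/(2·1) − β²/(2·9) + const.
Setting the derivative to zero: Σxᵢ(yᵢ − βxᵢ)/1 − β/9 = 0, so β = Σxᵢyᵢ / (Σxᵢ² + σ²/τ²).
Σxᵢyᵢ = 2·7 + 2·2 + 3·9 + 1·(-1) = 44; Σxᵢ² = 18; σ²/τ² = 1/9.
β̂_MAP = 44 / (18 + 1/9) = 44/(163/9) = 396/163 ≈ 2.429.

β̂_MAP = 2.429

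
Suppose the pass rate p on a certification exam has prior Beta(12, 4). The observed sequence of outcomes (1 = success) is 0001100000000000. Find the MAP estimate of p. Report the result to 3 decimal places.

p̂_MAP = 0.433

Prior: Beta(12, 4).
Data: 2 successes in 16 trials (from the sequence). The binomial likelihood contributes p^2(1−p)^14, so the posterior is Beta(12+2, 4+14) = Beta(14, 18).
For Beta(a, b) with a, b > 1 the mode is (a−1)/(a+b−2) = 13/30 ≈ 0.433.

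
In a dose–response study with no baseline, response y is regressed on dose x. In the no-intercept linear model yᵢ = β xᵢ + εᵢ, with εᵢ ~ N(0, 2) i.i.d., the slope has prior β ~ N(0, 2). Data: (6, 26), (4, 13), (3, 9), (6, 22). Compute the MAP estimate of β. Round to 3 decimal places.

log p(β | y) = −Σ(yᵢ − βxᵢ)²/(2·2) − β²/(2·2) + const.
Setting the derivative to zero: Σxᵢ(yᵢ − βxᵢ)/2 − β/2 = 0, so β = Σxᵢyᵢ / (Σxᵢ² + σ²/τ²).
Σxᵢyᵢ = 6·26 + 4·13 + 3·9 + 6·22 = 367; Σxᵢ² = 97; σ²/τ² = 1.
β̂_MAP = 367 / (97 + 1) = 367/98 ≈ 3.745.

β̂_MAP = 3.745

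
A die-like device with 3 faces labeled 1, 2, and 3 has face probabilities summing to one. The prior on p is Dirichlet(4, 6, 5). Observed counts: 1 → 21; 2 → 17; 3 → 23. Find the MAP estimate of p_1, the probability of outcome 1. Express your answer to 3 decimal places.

The posterior is Dirichlet(αᵢ + nᵢ) = Dirichlet(25, 23, 28).
For a Dirichlet(a₁,…,a_K) with all aᵢ > 1, the mode has j-th component (aⱼ − 1)/(Σaᵢ − K).
Here Σaᵢ = 76 and K = 3, so p_1 = (25 − 1)/(76 − 3) = 24/73 ≈ 0.329.

MAP estimate: 0.329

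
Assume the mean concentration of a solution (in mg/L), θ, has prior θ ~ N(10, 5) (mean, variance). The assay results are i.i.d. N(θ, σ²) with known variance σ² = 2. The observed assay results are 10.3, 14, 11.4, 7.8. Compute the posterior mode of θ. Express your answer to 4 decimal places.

θ̂_MAP = 10.7955

n = 4; x̄ = (10.3 + 14 + 11.4 + 7.8)/4 = 43.5/4 = 10.875.
For a Normal prior and Normal likelihood with known variance, the posterior is Normal; its mode equals its mean, the precision-weighted average.
Prior precision 1/σ₀² = 1/5 = 0.2; data precision n/σ² = 4/2 = 2.
θ̂ = (0.2·10 + 2·10.875) / (0.2 + 2) = 23.75/2.2 = 475/44 ≈ 10.7955.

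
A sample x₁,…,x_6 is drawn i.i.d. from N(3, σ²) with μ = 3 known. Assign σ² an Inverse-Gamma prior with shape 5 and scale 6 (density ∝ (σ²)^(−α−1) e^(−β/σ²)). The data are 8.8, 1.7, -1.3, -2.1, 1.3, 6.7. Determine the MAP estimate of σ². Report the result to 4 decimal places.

σ̂²_MAP = 6.0228

Sum of squared deviations about the known mean: SS = (8.8−3)² + (1.7−3)² + (-1.3−3)² + (-2.1−3)² + (1.3−3)² + (6.7−3)² = 96.41.
The Normal likelihood contributes (σ²)^(−n/2) exp(−SS/(2σ²)), so the posterior is Inverse-Gamma(α + n/2, β + SS/2) = Inverse-Gamma(8, 54.205).
The mode of Inverse-Gamma(a, b) is b/(a+1) = 54.205/9 ≈ 6.0228.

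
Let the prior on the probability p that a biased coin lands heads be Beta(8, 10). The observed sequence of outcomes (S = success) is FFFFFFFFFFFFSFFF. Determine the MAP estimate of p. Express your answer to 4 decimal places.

Prior: Beta(8, 10).
Data: 1 success in 16 trials (from the sequence). The binomial likelihood contributes p(1−p)^15, so the posterior is Beta(8+1, 10+15) = Beta(9, 25).
For Beta(a, b) with a, b > 1 the mode is (a−1)/(a+b−2) = 8/32 ≈ 0.2500.

p̂_MAP = 0.2500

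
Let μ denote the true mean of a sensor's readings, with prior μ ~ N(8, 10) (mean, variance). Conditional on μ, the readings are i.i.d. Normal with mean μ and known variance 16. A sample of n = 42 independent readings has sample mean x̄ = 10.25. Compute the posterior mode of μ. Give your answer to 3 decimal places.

μ̂_MAP = 10.167

n = 42, x̄ = 10.25.
For a Normal prior and Normal likelihood with known variance, the posterior is Normal; its mode equals its mean, the precision-weighted average.
Prior precision 1/σ₀² = 1/10 = 0.1; data precision n/σ² = 42/16 = 2.625.
μ̂ = (0.1·8 + 2.625·10.25) / (0.1 + 2.625) = 27.70625/2.725 = 4433/436 ≈ 10.167.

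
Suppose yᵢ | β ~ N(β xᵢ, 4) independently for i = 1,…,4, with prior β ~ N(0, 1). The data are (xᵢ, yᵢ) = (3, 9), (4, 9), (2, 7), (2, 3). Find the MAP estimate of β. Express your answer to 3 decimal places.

β̂_MAP = 2.243

log p(β | y) = −Σ(yᵢ − βxᵢ)²/(2·4) − β²/(2·1) + const.
Setting the derivative to zero: Σxᵢ(yᵢ − βxᵢ)/4 − β/1 = 0, so β = Σxᵢyᵢ / (Σxᵢ² + σ²/τ²).
Σxᵢyᵢ = 3·9 + 4·9 + 2·7 + 2·3 = 83; Σxᵢ² = 33; σ²/τ² = 4.
β̂_MAP = 83 / (33 + 4) = 83/37 ≈ 2.243.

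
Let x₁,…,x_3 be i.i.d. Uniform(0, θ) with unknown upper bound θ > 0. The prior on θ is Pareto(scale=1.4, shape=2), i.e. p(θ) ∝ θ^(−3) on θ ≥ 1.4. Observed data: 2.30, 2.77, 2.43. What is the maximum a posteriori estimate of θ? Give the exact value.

The Uniform(0, θ) likelihood is θ^(−n) for θ ≥ max(xᵢ), zero otherwise. Here max(xᵢ) = 2.77.
Posterior ∝ θ^(−3) · θ^(−3) = θ^(−6) on θ ≥ max(1.4, 2.77) = 2.77.
This density is strictly decreasing in θ, so the posterior mode lies at the lower boundary of the support.

θ̂_MAP = 2.77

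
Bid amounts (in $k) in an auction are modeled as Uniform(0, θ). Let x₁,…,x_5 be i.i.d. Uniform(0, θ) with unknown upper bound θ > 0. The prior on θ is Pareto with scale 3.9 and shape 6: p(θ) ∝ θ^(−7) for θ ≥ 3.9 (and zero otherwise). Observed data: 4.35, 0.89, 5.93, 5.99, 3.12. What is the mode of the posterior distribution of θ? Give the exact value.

θ̂_MAP = 5.99

The Uniform(0, θ) likelihood is θ^(−n) for θ ≥ max(xᵢ), zero otherwise. Here max(xᵢ) = 5.99.
Posterior ∝ θ^(−7) · θ^(−5) = θ^(−12) on θ ≥ max(3.9, 5.99) = 5.99.
This density is strictly decreasing in θ, so the posterior mode lies at the lower boundary of the support.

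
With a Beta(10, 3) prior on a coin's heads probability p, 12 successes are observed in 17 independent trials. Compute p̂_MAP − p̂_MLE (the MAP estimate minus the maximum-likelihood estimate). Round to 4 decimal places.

Posterior is Beta(22, 8); MAP = (22−1)/(30−2) = 21/28 ≈ 0.75000.
MLE ignores the prior: p̂_MLE = k/n = 12/17 ≈ 0.70588.
Difference = 21/28 − 12/17 = 3/68 ≈ 0.0441.

MAP − MLE = 0.0441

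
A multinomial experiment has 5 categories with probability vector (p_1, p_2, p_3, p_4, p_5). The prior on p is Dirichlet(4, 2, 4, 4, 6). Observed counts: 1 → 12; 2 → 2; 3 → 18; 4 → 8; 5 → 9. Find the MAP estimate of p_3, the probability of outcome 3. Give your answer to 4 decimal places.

MAP estimate: 0.3281

The posterior is Dirichlet(αᵢ + nᵢ) = Dirichlet(16, 4, 22, 12, 15).
For a Dirichlet(a₁,…,a_K) with all aᵢ > 1, the mode has j-th component (aⱼ − 1)/(Σaᵢ − K).
Here Σaᵢ = 69 and K = 5, so p_3 = (22 − 1)/(69 − 5) = 21/64 ≈ 0.3281.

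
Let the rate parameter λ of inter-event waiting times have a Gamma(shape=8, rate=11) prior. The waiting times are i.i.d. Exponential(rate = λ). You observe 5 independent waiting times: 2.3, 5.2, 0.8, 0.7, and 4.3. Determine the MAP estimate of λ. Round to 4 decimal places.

The Exponential(rate=λ) likelihood is ∝ λ^n e^(−λΣtᵢ). Here n = 5 and Σtᵢ = 2.3 + 5.2 + 0.8 + 0.7 + 4.3 = 13.3.
Posterior ∝ λ^7e^(−11λ) · λ^5e^(−13.3λ) = λ^12e^(−24.3λ), i.e. Gamma(13, 24.3).
Mode = (a−1)/b = 12/24.3 ≈ 0.4938.

λ̂_MAP = 0.4938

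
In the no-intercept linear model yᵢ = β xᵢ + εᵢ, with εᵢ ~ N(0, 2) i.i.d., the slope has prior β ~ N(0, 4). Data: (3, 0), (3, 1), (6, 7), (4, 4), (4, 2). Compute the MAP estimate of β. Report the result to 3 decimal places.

β̂_MAP = 0.798

log p(β | y) = −Σ(yᵢ − βxᵢ)²/(2·2) − β²/(2·4) + const.
Setting the derivative to zero: Σxᵢ(yᵢ − βxᵢ)/2 − β/4 = 0, so β = Σxᵢyᵢ / (Σxᵢ² + σ²/τ²).
Σxᵢyᵢ = 3·0 + 3·1 + 6·7 + 4·4 + 4·2 = 69; Σxᵢ² = 86; σ²/τ² = 0.5.
β̂_MAP = 69 / (86 + 0.5) = 69/86.5 ≈ 0.798.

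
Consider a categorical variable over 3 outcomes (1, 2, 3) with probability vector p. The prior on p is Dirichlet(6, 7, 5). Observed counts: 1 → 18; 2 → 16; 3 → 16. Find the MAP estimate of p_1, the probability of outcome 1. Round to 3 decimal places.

The posterior is Dirichlet(αᵢ + nᵢ) = Dirichlet(24, 23, 21).
For a Dirichlet(a₁,…,a_K) with all aᵢ > 1, the mode has j-th component (aⱼ − 1)/(Σaᵢ − K).
Here Σaᵢ = 68 and K = 3, so p_1 = (24 − 1)/(68 − 3) = 23/65 ≈ 0.354.

MAP estimate: 0.354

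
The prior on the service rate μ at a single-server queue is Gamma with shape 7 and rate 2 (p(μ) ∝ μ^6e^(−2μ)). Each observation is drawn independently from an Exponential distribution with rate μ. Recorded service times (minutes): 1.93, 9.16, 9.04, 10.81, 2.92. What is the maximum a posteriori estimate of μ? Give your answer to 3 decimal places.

The Exponential(rate=μ) likelihood is ∝ μ^n e^(−μΣtᵢ). Here n = 5 and Σtᵢ = 1.93 + 9.16 + 9.04 + 10.81 + 2.92 = 33.86.
Posterior ∝ μ^6e^(−2μ) · μ^5e^(−33.86μ) = μ^11e^(−35.86μ), i.e. Gamma(12, 35.86).
Mode = (a−1)/b = 11/35.86 ≈ 0.307.

μ̂_MAP = 0.307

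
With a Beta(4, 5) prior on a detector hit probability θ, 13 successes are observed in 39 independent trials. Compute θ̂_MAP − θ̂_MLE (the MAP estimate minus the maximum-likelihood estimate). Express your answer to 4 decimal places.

Posterior is Beta(17, 31); MAP = (17−1)/(48−2) = 16/46 ≈ 0.34783.
MLE ignores the prior: θ̂_MLE = k/n = 13/39 ≈ 0.33333.
Difference = 16/46 − 13/39 = 1/69 ≈ 0.0145.

MAP − MLE = 0.0145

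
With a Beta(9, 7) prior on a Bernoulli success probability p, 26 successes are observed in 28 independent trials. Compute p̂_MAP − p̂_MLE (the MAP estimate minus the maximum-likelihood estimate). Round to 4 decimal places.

Posterior is Beta(35, 9); MAP = (35−1)/(44−2) = 34/42 ≈ 0.80952.
MLE ignores the prior: p̂_MLE = k/n = 26/28 ≈ 0.92857.
Difference = 34/42 − 26/28 = -5/42 ≈ -0.1190.

MAP − MLE = -0.1190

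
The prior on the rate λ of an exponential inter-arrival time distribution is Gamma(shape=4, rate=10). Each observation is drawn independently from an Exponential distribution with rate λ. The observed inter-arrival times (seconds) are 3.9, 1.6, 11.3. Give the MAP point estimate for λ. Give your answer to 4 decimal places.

The Exponential(rate=λ) likelihood is ∝ λ^n e^(−λΣtᵢ). Here n = 3 and Σtᵢ = 3.9 + 1.6 + 11.3 = 16.8.
Posterior ∝ λ^3e^(−10λ) · λ^3e^(−16.8λ) = λ^6e^(−26.8λ), i.e. Gamma(7, 26.8).
Mode = (a−1)/b = 6/26.8 ≈ 0.2239.

λ̂_MAP = 0.2239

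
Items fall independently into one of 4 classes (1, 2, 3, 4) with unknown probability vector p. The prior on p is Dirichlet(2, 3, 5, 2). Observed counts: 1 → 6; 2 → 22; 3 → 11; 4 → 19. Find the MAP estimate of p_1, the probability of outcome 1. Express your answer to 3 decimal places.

The posterior is Dirichlet(αᵢ + nᵢ) = Dirichlet(8, 25, 16, 21).
For a Dirichlet(a₁,…,a_K) with all aᵢ > 1, the mode has j-th component (aⱼ − 1)/(Σaᵢ − K).
Here Σaᵢ = 70 and K = 4, so p_1 = (8 − 1)/(70 − 4) = 7/66 ≈ 0.106.

MAP estimate: 0.106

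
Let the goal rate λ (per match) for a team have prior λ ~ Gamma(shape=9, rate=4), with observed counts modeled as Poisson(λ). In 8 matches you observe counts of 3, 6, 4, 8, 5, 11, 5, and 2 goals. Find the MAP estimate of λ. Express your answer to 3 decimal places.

Σxᵢ = 3+6+4+8+5+11+5+2 = 44, with n = 8.
Posterior ∝ λ^8e^(−4λ) · λ^44e^(−8λ) = λ^52e^(−12λ), i.e. Gamma(shape=53, rate=12).
The mode of a Gamma(a, b) with a ≥ 1 (shape–rate) is (a−1)/b = 52/12 ≈ 4.333.

λ̂_MAP = 4.333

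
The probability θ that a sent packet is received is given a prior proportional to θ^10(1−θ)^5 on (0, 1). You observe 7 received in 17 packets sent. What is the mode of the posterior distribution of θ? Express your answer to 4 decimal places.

The prior density ∝ θ^10(1−θ)^5 is the kernel of Beta(11, 6).
Data: 7 successes in 17 trials. The binomial likelihood contributes θ^7(1−θ)^10, so the posterior is Beta(11+7, 6+10) = Beta(18, 16).
For Beta(a, b) with a, b > 1 the mode is (a−1)/(a+b−2) = 17/32 ≈ 0.5313.

θ̂_MAP = 0.5313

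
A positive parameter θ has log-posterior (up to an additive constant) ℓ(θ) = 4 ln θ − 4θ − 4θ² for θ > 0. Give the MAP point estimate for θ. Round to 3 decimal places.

ℓ'(θ) = 4/θ − 4 − 8θ. Setting this to zero and multiplying by θ: 8θ² + 4θ − 4 = 0.
θ = (−4 + √(4² + 4·8·4)) / (2·8) = (−4 + √144) / 16 = (−4 + 12)/16 = 1/2.
ℓ''(θ) = −4/θ² − 8 < 0, confirming a maximum.

θ̂_MAP = 0.500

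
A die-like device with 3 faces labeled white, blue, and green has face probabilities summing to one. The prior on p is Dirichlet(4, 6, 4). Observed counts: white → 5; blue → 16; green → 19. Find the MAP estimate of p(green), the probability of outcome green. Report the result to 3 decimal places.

The posterior is Dirichlet(αᵢ + nᵢ) = Dirichlet(9, 22, 23).
For a Dirichlet(a₁,…,a_K) with all aᵢ > 1, the mode has j-th component (aⱼ − 1)/(Σaᵢ − K).
Here Σaᵢ = 54 and K = 3, so p(green) = (23 − 1)/(54 − 3) = 22/51 ≈ 0.431.

MAP estimate of p(green) = 0.431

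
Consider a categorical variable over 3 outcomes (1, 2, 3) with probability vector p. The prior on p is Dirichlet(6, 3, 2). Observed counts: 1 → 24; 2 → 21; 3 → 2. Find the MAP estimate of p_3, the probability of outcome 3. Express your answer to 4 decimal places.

The posterior is Dirichlet(αᵢ + nᵢ) = Dirichlet(30, 24, 4).
For a Dirichlet(a₁,…,a_K) with all aᵢ > 1, the mode has j-th component (aⱼ − 1)/(Σaᵢ − K).
Here Σaᵢ = 58 and K = 3, so p_3 = (4 − 1)/(58 − 3) = 3/55 ≈ 0.0545.

MAP estimate: 0.0545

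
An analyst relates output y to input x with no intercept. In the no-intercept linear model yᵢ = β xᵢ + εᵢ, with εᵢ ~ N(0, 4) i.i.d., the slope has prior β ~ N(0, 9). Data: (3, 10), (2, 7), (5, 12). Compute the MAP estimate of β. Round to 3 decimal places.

log p(β | y) = −Σ(yᵢ − βxᵢ)²/(2·4) − β²/(2·9) + const.
Setting the derivative to zero: Σxᵢ(yᵢ − βxᵢ)/4 − β/9 = 0, so β = Σxᵢyᵢ / (Σxᵢ² + σ²/τ²).
Σxᵢyᵢ = 3·10 + 2·7 + 5·12 = 104; Σxᵢ² = 38; σ²/τ² = 4/9.
β̂_MAP = 104 / (38 + 4/9) = 104/(346/9) = 468/173 ≈ 2.705.

β̂_MAP = 2.705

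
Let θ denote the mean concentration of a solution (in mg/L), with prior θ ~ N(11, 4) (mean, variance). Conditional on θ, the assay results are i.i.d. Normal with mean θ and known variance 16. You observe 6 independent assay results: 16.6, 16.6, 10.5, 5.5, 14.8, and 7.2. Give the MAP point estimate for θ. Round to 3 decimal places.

θ̂_MAP = 11.520

n = 6; x̄ = (16.6 + 16.6 + 10.5 + 5.5 + 14.8 + 7.2)/6 = 71.2/6 = 178/15 ≈ 11.8667.
For a Normal prior and Normal likelihood with known variance, the posterior is Normal; its mode equals its mean, the precision-weighted average.
Prior precision 1/σ₀² = 1/4 = 0.25; data precision n/σ² = 6/16 = 0.375.
θ̂ = (0.25·11 + 0.375·(178/15)) / (0.25 + 0.375) = 7.2/0.625 = 11.520.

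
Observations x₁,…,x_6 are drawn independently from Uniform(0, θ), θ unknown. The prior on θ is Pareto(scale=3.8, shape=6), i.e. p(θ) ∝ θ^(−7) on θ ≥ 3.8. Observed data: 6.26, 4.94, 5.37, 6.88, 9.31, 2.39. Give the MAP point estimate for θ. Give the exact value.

θ̂_MAP = 9.31

The Uniform(0, θ) likelihood is θ^(−n) for θ ≥ max(xᵢ), zero otherwise. Here max(xᵢ) = 9.31.
Posterior ∝ θ^(−7) · θ^(−6) = θ^(−13) on θ ≥ max(3.8, 9.31) = 9.31.
This density is strictly decreasing in θ, so the posterior mode lies at the lower boundary of the support.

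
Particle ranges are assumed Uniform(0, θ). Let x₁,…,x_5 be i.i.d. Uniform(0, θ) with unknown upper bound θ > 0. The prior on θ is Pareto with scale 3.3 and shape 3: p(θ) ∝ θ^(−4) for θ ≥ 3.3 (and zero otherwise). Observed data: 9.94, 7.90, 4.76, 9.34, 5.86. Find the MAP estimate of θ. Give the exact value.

The Uniform(0, θ) likelihood is θ^(−n) for θ ≥ max(xᵢ), zero otherwise. Here max(xᵢ) = 9.94.
Posterior ∝ θ^(−4) · θ^(−5) = θ^(−9) on θ ≥ max(3.3, 9.94) = 9.94.
This density is strictly decreasing in θ, so the posterior mode lies at the lower boundary of the support.

θ̂_MAP = 9.94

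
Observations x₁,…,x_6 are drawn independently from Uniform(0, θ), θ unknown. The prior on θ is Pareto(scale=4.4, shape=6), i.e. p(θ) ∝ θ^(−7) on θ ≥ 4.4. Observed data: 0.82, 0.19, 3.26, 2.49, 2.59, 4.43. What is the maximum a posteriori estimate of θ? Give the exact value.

θ̂_MAP = 4.43

The Uniform(0, θ) likelihood is θ^(−n) for θ ≥ max(xᵢ), zero otherwise. Here max(xᵢ) = 4.43.
Posterior ∝ θ^(−7) · θ^(−6) = θ^(−13) on θ ≥ max(4.4, 4.43) = 4.43.
This density is strictly decreasing in θ, so the posterior mode lies at the lower boundary of the support.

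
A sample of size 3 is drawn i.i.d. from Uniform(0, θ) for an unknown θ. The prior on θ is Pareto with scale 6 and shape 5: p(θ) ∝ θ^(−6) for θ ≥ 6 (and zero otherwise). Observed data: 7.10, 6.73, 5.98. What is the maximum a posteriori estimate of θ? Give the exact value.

The Uniform(0, θ) likelihood is θ^(−n) for θ ≥ max(xᵢ), zero otherwise. Here max(xᵢ) = 7.10.
Posterior ∝ θ^(−6) · θ^(−3) = θ^(−9) on θ ≥ max(6, 7.10) = 7.10.
This density is strictly decreasing in θ, so the posterior mode lies at the lower boundary of the support.

θ̂_MAP = 7.10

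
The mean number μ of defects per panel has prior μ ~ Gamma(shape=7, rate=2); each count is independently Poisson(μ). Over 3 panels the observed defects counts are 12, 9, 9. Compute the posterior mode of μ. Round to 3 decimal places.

μ̂_MAP = 7.200

Σxᵢ = 12+9+9 = 30, with n = 3.
Posterior ∝ μ^6e^(−2μ) · μ^30e^(−3μ) = μ^36e^(−5μ), i.e. Gamma(shape=37, rate=5).
The mode of a Gamma(a, b) with a ≥ 1 (shape–rate) is (a−1)/b = 36/5 ≈ 7.200.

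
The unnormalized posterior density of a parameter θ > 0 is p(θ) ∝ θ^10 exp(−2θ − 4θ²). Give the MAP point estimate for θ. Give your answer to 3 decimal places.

ℓ'(θ) = 10/θ − 2 − 8θ. Setting this to zero and multiplying by θ: 8θ² + 2θ − 10 = 0.
θ = (−2 + √(2² + 4·8·10)) / (2·8) = (−2 + √324) / 16 = (−2 + 18)/16 = 1.
ℓ''(θ) = −10/θ² − 8 < 0, confirming a maximum.

θ̂_MAP = 1.000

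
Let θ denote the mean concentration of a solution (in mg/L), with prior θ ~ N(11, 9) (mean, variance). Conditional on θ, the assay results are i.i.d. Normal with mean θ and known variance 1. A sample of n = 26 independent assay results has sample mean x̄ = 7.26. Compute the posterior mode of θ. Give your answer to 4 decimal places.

θ̂_MAP = 7.2759

n = 26, x̄ = 7.26.
For a Normal prior and Normal likelihood with known variance, the posterior is Normal; its mode equals its mean, the precision-weighted average.
Prior precision 1/σ₀² = 1/9; data precision n/σ² = 26/1 = 26.
θ̂ = ((1/9)·11 + 26·7.26) / (1/9 + 26) = (42746/225)/(235/9) = 42746/5875 ≈ 7.2759.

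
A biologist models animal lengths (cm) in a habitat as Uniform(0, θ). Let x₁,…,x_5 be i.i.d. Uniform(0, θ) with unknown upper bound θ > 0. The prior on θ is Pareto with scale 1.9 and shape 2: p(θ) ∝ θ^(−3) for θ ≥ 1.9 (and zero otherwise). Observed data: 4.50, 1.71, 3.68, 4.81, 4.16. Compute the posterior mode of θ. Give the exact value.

The Uniform(0, θ) likelihood is θ^(−n) for θ ≥ max(xᵢ), zero otherwise. Here max(xᵢ) = 4.81.
Posterior ∝ θ^(−3) · θ^(−5) = θ^(−8) on θ ≥ max(1.9, 4.81) = 4.81.
This density is strictly decreasing in θ, so the posterior mode lies at the lower boundary of the support.

θ̂_MAP = 4.81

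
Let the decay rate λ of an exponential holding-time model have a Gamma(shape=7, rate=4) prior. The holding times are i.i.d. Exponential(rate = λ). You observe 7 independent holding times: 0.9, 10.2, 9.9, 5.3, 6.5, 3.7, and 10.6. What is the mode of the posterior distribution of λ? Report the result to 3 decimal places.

λ̂_MAP = 0.254

The Exponential(rate=λ) likelihood is ∝ λ^n e^(−λΣtᵢ). Here n = 7 and Σtᵢ = 0.9 + 10.2 + 9.9 + 5.3 + 6.5 + 3.7 + 10.6 = 47.1.
Posterior ∝ λ^6e^(−4λ) · λ^7e^(−47.1λ) = λ^13e^(−51.1λ), i.e. Gamma(14, 51.1).
Mode = (a−1)/b = 13/51.1 ≈ 0.254.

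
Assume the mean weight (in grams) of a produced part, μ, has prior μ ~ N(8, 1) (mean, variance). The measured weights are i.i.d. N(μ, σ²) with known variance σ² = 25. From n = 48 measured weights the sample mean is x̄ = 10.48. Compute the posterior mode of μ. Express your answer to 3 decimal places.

n = 48, x̄ = 10.48.
For a Normal prior and Normal likelihood with known variance, the posterior is Normal; its mode equals its mean, the precision-weighted average.
Prior precision 1/σ₀² = 1/1 = 1; data precision n/σ² = 48/25 = 1.92.
μ̂ = (1·8 + 1.92·10.48) / (1 + 1.92) = 28.1216/2.92 = 17576/1825 ≈ 9.631.

μ̂_MAP = 9.631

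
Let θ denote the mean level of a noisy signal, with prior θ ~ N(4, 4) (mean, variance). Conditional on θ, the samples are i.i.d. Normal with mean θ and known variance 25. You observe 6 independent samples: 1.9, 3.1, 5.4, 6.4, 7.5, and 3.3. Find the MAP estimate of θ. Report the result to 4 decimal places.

θ̂_MAP = 4.2939

n = 6; x̄ = (1.9 + 3.1 + 5.4 + 6.4 + 7.5 + 3.3)/6 = 27.6/6 = 4.6.
For a Normal prior and Normal likelihood with known variance, the posterior is Normal; its mode equals its mean, the precision-weighted average.
Prior precision 1/σ₀² = 1/4 = 0.25; data precision n/σ² = 6/25 = 0.24.
θ̂ = (0.25·4 + 0.24·4.6) / (0.25 + 0.24) = 2.104/0.49 = 1052/245 ≈ 4.2939.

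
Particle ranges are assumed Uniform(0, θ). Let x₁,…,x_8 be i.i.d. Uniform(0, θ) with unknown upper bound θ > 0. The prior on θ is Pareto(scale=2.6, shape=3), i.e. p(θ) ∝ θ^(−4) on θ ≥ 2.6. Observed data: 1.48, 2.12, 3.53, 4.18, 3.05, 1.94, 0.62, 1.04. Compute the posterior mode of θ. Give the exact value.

The Uniform(0, θ) likelihood is θ^(−n) for θ ≥ max(xᵢ), zero otherwise. Here max(xᵢ) = 4.18.
Posterior ∝ θ^(−4) · θ^(−8) = θ^(−12) on θ ≥ max(2.6, 4.18) = 4.18.
This density is strictly decreasing in θ, so the posterior mode lies at the lower boundary of the support.

θ̂_MAP = 4.18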